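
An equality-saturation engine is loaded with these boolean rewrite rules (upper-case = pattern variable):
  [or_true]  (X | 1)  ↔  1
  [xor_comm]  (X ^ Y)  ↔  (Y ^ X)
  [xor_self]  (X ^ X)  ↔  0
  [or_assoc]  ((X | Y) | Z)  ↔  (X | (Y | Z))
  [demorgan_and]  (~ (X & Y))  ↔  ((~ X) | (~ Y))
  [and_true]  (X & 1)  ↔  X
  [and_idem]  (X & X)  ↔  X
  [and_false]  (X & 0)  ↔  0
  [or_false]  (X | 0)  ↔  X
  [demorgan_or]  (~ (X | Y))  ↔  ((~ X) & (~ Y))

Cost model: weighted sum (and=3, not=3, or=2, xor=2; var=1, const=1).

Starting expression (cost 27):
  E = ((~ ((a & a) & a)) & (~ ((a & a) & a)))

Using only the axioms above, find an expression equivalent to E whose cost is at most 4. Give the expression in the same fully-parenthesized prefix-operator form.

1. [and_idem →] ((~ ((a & a) & a)) & (~ ((a & a) & a)))  →  (~ ((a & a) & a))
2. [and_idem →] (a & a)  →  a;  E = (~ (a & a))
3. [and_idem →] (a & a)  →  a;  cost 4 ≤ 4, done

(~ a)   [cost 4]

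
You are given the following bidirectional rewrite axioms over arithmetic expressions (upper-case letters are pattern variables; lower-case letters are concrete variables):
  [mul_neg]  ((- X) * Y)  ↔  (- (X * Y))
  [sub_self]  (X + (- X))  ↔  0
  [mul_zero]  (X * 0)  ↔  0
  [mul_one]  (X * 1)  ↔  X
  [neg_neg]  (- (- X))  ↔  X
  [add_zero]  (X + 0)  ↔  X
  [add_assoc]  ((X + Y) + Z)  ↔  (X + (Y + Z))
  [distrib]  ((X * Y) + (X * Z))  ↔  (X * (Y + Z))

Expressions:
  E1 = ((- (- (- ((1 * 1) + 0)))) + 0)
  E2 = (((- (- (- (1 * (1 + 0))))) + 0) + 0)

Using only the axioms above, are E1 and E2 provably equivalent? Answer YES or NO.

1. [add_zero →] ((- (- (- ((1 * 1) + 0)))) + 0)  →  (- (- (- ((1 * 1) + 0))))
2. [neg_neg →] (- (- ((1 * 1) + 0)))  →  ((1 * 1) + 0);  E1 = (- ((1 * 1) + 0))
3. [add_zero →] ((1 * 1) + 0)  →  (1 * 1);  E1 = (- (1 * 1))
4. [add_zero ←] 1  →  (1 + 0);  E1 = (- (1 * (1 + 0)))
5. [add_zero ←] (- (1 * (1 + 0)))  →  ((- (1 * (1 + 0))) + 0)
6. [add_zero ←] ((- (1 * (1 + 0))) + 0)  →  (((- (1 * (1 + 0))) + 0) + 0)
7. [neg_neg ←] (- (1 * (1 + 0)))  →  (- (- (- (1 * (1 + 0)))));  this is E2

YES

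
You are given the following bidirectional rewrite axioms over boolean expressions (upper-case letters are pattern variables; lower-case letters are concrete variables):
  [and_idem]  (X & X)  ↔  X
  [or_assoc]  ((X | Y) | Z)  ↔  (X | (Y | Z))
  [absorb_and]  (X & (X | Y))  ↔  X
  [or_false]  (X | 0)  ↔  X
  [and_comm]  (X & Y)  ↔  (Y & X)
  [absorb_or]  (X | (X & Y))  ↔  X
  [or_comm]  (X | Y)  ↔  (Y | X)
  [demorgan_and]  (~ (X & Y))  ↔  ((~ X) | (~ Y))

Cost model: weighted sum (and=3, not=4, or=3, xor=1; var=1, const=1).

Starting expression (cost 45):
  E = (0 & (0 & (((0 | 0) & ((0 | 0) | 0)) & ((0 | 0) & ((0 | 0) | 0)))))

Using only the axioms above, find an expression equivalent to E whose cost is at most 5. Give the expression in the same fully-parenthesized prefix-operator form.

(0 & 0)   [cost 5]

(1) (((0 | 0) & ((0 | 0) | 0)) & ((0 | 0) & ((0 | 0) | 0)))  =[and_idem →]=  ((0 | 0) & ((0 | 0) | 0))    ⊢ (0 & (0 & ((0 | 0) & ((0 | 0) | 0))))
(2) ((0 | 0) & ((0 | 0) | 0))  =[absorb_and →]=  (0 | 0)    ⊢ (0 & (0 & (0 | 0)))
(3) (0 & (0 | 0))  =[absorb_and →]=  0    ⊢ cost 5, within 5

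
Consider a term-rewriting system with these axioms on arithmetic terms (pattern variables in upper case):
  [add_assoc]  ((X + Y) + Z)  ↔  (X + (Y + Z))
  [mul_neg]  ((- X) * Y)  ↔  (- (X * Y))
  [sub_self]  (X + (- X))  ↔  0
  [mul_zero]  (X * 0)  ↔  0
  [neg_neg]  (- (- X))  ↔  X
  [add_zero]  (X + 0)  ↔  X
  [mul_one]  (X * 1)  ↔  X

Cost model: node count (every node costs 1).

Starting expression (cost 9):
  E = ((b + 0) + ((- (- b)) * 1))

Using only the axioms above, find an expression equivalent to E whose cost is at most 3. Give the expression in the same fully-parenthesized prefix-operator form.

(b + b)   [cost 3]

(1) (- (- b))  =[neg_neg →]=  b    ⊢ ((b + 0) + (b * 1))
(2) (b * 1)  =[mul_one →]=  b    ⊢ ((b + 0) + b)
(3) (b + 0)  =[add_zero →]=  b    ⊢ cost 3, within 3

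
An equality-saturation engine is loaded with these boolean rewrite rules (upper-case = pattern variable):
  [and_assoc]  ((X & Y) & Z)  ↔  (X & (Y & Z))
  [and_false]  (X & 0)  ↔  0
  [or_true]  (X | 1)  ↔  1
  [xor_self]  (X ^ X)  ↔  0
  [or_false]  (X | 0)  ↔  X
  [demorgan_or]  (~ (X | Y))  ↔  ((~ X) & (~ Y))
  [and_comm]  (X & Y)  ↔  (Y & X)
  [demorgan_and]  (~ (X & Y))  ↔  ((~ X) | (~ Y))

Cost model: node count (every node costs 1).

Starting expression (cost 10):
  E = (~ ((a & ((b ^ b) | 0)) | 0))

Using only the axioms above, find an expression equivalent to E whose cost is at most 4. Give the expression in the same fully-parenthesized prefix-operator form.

(1) ((b ^ b) | 0)  =[or_false →]=  (b ^ b)    ⊢ (~ ((a & (b ^ b)) | 0))
(2) (b ^ b)  =[xor_self →]=  0    ⊢ (~ ((a & 0) | 0))
(3) ((a & 0) | 0)  =[or_false →]=  (a & 0)    ⊢ cost 4, within 4

(~ (a & 0))   [cost 4]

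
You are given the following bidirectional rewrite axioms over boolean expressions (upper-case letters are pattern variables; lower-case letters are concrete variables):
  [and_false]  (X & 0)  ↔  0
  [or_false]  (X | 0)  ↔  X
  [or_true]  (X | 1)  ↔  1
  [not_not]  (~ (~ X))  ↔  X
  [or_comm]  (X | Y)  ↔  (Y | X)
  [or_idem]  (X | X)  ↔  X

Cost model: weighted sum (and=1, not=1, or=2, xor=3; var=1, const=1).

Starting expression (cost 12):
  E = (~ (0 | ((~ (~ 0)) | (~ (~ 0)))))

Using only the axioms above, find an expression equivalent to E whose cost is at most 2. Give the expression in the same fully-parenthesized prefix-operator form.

(1) ((~ (~ 0)) | (~ (~ 0)))  =[or_idem →]=  (~ (~ 0))    ⊢ (~ (0 | (~ (~ 0))))
(2) (~ (~ 0))  =[not_not →]=  0    ⊢ (~ (0 | 0))
(3) (0 | 0)  =[or_idem →]=  0    ⊢ cost 2, within 2

(~ 0)   [cost 2]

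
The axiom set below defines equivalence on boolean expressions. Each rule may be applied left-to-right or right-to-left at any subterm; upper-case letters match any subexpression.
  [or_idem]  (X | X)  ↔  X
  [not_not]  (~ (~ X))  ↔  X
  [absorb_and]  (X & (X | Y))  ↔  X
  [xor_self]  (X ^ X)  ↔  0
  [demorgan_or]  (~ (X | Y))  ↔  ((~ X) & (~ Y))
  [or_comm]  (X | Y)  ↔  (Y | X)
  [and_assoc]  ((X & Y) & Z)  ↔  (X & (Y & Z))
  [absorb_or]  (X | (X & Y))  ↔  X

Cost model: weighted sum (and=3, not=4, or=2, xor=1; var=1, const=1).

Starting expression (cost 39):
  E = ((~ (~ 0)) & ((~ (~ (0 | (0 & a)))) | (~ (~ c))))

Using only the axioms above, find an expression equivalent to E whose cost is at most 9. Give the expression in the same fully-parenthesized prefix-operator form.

step 1: not_not (→) rewrites (~ (~ c)) into c, now ((~ (~ 0)) & ((~ (~ (0 | (0 & a)))) | c))
step 2: absorb_or (→) rewrites (0 | (0 & a)) into 0, now ((~ (~ 0)) & ((~ (~ 0)) | c))
step 3: absorb_and (→) rewrites ((~ (~ 0)) & ((~ (~ 0)) | c)) into (~ (~ 0)), reaching cost 9 (bound 9)

(~ (~ 0))   [cost 9]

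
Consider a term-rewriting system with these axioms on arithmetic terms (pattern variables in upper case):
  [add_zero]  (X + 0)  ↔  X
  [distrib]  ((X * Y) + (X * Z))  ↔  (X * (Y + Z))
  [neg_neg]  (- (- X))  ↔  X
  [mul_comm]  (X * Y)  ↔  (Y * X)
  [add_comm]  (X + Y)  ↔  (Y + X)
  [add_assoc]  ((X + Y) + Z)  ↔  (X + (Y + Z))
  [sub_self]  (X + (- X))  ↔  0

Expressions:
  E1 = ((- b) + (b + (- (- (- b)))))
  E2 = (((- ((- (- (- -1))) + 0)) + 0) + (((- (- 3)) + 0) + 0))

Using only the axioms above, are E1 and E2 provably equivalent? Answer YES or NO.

The axioms are sound identities: if E1 ↔* E2 then E1 and E2 evaluate identically under any assignment.
Under b=0: E1 evaluates to 0, E2 to 2. Distinct ⇒ no rewrite sequence connects them.

NO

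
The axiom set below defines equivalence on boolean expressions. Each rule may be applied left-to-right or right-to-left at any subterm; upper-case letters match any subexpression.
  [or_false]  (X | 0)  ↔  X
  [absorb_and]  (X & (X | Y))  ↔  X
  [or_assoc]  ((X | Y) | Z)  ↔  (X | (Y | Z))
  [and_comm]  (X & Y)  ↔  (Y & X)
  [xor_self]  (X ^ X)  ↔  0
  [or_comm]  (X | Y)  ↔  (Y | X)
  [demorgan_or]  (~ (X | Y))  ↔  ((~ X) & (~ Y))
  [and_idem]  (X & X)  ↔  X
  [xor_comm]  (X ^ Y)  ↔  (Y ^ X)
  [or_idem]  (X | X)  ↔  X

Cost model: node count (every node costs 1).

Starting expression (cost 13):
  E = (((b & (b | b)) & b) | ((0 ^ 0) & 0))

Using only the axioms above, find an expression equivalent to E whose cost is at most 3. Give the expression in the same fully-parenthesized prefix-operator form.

(b | 0)   [cost 3]

(1) (b & (b | b))  =[absorb_and →]=  b    ⊢ ((b & b) | ((0 ^ 0) & 0))
(2) (0 ^ 0)  =[xor_self →]=  0    ⊢ ((b & b) | (0 & 0))
(3) (0 & 0)  =[and_idem →]=  0    ⊢ ((b & b) | 0)
(4) (b & b)  =[and_idem →]=  b    ⊢ cost 3, within 3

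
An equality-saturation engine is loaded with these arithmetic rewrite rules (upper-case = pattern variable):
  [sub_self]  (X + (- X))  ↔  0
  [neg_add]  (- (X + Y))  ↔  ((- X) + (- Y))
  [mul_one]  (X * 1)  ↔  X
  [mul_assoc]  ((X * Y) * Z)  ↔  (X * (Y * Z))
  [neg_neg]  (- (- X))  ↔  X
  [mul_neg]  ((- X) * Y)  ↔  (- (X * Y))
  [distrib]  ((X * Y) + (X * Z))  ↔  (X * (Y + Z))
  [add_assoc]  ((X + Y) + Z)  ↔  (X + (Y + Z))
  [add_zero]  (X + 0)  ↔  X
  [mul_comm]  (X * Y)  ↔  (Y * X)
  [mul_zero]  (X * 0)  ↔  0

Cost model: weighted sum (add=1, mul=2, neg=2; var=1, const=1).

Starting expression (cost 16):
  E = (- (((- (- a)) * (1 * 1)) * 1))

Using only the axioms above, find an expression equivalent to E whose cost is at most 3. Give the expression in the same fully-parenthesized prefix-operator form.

(- a)   [cost 3]

1. [neg_neg →] (- (- a))  →  a;  E = (- ((a * (1 * 1)) * 1))
2. [mul_one →] ((a * (1 * 1)) * 1)  →  (a * (1 * 1));  E = (- (a * (1 * 1)))
3. [mul_one →] (1 * 1)  →  1;  E = (- (a * 1))
4. [mul_one →] (a * 1)  →  a;  cost 3 ≤ 3, done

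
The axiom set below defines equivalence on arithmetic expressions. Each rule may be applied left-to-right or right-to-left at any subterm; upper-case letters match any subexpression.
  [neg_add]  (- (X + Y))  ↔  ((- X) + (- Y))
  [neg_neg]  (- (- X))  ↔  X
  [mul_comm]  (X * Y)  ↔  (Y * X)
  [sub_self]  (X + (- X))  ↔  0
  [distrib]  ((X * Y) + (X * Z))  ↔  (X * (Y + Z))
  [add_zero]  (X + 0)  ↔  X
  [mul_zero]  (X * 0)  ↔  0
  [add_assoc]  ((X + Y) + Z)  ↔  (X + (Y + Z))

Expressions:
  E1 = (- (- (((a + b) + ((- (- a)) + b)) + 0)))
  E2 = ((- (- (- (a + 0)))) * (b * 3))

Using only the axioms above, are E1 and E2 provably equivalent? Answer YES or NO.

All listed rules preserve value, hence provable equivalence implies equal values everywhere; look for a separating assignment.
a=0, b=1 gives E1 ↦ 2, E2 ↦ 0; values differ ⇒ not provably equivalent.

NO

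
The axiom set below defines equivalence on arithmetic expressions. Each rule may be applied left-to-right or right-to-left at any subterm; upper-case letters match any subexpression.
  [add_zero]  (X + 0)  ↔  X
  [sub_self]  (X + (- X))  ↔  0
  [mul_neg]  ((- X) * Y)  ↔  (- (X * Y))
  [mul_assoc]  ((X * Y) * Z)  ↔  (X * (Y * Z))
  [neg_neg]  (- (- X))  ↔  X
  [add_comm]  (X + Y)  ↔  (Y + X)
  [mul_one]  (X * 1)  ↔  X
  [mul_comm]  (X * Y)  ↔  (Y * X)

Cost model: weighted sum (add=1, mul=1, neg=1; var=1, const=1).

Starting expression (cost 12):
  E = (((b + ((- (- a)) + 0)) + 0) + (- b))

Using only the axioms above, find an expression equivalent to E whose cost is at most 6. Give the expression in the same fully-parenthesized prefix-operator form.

step 1: neg_neg (→) rewrites (- (- a)) into a, now (((b + (a + 0)) + 0) + (- b))
step 2: add_zero (→) rewrites ((b + (a + 0)) + 0) into (b + (a + 0)), now ((b + (a + 0)) + (- b))
step 3: add_zero (→) rewrites (a + 0) into a, reaching cost 6 (bound 6)

((b + a) + (- b))   [cost 6]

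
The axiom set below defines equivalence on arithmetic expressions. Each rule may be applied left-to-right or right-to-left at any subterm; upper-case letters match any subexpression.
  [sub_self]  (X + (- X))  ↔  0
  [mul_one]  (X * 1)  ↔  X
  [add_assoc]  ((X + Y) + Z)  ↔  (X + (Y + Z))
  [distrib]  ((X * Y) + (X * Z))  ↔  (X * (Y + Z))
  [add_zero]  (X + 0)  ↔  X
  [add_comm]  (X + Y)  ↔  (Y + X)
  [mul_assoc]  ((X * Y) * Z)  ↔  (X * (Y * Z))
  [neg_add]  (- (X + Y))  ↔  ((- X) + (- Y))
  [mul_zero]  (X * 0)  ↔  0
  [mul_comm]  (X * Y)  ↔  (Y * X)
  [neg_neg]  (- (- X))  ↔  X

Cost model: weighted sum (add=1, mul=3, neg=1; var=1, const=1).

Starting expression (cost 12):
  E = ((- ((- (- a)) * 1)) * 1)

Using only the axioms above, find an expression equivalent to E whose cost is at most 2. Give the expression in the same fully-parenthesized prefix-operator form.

(- a)   [cost 2]

1. [neg_neg →] (- (- a))  →  a;  E = ((- (a * 1)) * 1)
2. [mul_one →] ((- (a * 1)) * 1)  →  (- (a * 1))
3. [mul_one →] (a * 1)  →  a;  cost 2 ≤ 2, done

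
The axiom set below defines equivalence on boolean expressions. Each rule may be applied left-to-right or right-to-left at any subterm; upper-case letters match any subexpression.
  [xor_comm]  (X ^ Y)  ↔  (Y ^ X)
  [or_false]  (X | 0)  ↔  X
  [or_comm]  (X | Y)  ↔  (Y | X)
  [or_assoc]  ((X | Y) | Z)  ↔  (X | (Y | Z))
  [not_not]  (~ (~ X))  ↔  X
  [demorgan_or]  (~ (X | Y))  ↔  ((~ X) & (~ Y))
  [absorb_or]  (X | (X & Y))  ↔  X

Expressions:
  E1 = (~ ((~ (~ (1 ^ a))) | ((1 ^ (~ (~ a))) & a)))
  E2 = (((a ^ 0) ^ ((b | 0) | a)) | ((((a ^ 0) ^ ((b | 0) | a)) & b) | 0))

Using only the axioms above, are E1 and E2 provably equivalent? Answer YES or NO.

NO

Every axiom is a valid identity, so a rewrite proof would force E1 and E2 to agree under every assignment.
At a=0, b=1: E1 = 0 but E2 = 1; they differ, so no derivation exists.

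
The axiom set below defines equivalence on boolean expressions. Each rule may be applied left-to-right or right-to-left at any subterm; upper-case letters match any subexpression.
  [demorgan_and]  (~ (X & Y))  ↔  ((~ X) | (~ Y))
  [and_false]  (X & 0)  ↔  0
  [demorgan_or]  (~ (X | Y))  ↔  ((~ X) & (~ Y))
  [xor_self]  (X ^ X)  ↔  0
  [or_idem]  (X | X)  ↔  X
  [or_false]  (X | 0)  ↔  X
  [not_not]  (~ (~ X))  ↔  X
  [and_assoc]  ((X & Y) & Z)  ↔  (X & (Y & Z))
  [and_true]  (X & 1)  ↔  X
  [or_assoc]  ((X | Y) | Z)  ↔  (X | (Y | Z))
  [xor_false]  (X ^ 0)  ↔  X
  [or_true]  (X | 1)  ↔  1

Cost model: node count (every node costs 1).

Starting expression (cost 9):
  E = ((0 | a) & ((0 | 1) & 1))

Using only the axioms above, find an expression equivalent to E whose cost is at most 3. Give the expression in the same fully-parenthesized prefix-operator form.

(1) ((0 | 1) & 1)  =[and_true →]=  (0 | 1)    ⊢ ((0 | a) & (0 | 1))
(2) (0 | 1)  =[or_true →]=  1    ⊢ ((0 | a) & 1)
(3) ((0 | a) & 1)  =[and_true →]=  (0 | a)    ⊢ cost 3, within 3

(0 | a)   [cost 3]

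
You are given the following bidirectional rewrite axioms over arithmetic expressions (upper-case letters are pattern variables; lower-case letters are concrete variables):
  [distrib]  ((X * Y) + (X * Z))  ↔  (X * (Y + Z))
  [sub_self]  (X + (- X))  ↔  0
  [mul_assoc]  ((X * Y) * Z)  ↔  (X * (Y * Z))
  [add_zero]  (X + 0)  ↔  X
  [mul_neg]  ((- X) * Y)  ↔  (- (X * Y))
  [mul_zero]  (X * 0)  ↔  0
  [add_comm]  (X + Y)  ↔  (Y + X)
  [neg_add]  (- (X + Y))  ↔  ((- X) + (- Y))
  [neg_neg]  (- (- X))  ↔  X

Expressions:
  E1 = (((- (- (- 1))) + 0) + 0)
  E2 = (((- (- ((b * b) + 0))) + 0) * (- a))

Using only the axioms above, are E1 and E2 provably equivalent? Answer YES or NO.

NO

Every axiom is a valid identity, so a rewrite proof would force E1 and E2 to agree under every assignment.
At a=0, b=0: E1 = -1 but E2 = 0; they differ, so no derivation exists.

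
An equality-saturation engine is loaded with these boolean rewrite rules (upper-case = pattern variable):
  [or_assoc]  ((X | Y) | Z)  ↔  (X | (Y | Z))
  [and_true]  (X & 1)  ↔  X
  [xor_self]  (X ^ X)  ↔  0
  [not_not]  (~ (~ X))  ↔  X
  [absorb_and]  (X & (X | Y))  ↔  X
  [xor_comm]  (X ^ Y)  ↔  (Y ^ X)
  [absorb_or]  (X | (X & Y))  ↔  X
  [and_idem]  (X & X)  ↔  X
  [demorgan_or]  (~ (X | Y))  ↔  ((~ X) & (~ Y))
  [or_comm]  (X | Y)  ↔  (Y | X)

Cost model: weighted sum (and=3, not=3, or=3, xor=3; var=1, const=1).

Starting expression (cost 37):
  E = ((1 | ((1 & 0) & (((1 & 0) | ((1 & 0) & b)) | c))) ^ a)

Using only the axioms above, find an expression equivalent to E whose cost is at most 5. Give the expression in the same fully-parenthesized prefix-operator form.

step 1: absorb_or (→) rewrites ((1 & 0) | ((1 & 0) & b)) into (1 & 0), now ((1 | ((1 & 0) & ((1 & 0) | c))) ^ a)
step 2: absorb_and (→) rewrites ((1 & 0) & ((1 & 0) | c)) into (1 & 0), now ((1 | (1 & 0)) ^ a)
step 3: absorb_or (→) rewrites (1 | (1 & 0)) into 1, reaching cost 5 (bound 5)

(1 ^ a)   [cost 5]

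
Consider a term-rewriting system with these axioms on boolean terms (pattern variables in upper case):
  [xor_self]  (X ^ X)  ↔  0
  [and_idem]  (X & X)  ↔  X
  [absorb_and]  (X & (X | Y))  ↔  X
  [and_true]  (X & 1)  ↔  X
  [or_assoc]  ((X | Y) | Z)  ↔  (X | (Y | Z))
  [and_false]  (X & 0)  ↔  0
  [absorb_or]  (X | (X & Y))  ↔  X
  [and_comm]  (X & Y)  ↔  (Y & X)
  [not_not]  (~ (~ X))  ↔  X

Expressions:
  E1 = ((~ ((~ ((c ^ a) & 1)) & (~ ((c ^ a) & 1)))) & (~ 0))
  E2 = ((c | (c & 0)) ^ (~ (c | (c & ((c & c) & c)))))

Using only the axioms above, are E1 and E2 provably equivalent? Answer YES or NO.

NO

Every axiom is a valid identity, so a rewrite proof would force E1 and E2 to agree under every assignment.
At a=0, c=0: E1 = 0 but E2 = 1; they differ, so no derivation exists.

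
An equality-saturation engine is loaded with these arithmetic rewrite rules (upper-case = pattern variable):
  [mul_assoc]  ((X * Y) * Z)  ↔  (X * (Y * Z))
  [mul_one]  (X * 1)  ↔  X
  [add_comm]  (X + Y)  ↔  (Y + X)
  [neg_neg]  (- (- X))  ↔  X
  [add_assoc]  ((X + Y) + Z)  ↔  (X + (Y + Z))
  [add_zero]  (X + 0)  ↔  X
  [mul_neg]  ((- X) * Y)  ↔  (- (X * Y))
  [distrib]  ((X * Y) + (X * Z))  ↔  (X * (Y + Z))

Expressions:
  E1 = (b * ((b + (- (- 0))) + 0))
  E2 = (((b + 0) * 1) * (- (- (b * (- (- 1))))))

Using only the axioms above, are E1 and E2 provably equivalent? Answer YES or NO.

1. [neg_neg →] (- (- 0))  →  0;  E1 = (b * ((b + 0) + 0))
2. [add_zero →] ((b + 0) + 0)  →  (b + 0);  E1 = (b * (b + 0))
3. [add_zero →] (b + 0)  →  b;  E1 = (b * b)
4. [mul_one ←] b  →  (b * 1);  E1 = ((b * 1) * b)
5. [add_zero ←] b  →  (b + 0);  E1 = (((b + 0) * 1) * b)
6. [mul_one ←] b  →  (b * 1);  E1 = (((b + 0) * 1) * (b * 1))
7. [neg_neg ←] 1  →  (- (- 1));  E1 = (((b + 0) * 1) * (b * (- (- 1))))
8. [neg_neg ←] (b * (- (- 1)))  →  (- (- (b * (- (- 1)))));  this is E2

YES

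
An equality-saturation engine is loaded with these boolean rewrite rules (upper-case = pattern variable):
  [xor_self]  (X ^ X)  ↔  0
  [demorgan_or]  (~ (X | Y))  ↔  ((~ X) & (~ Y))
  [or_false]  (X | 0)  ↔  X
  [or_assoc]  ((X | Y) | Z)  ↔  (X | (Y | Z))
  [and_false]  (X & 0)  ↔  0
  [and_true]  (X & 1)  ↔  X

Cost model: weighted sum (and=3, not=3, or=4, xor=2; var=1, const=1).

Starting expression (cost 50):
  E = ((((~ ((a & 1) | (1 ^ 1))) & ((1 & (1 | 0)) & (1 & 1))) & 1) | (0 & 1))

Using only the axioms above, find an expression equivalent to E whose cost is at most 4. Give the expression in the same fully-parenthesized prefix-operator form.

(1) (((~ ((a & 1) | (1 ^ 1))) & ((1 & (1 | 0)) & (1 & 1))) & 1)  =[and_true →]=  ((~ ((a & 1) | (1 ^ 1))) & ((1 & (1 | 0)) & (1 & 1)))    ⊢ (((~ ((a & 1) | (1 ^ 1))) & ((1 & (1 | 0)) & (1 & 1))) | (0 & 1))
(2) (1 | 0)  =[or_false →]=  1    ⊢ (((~ ((a & 1) | (1 ^ 1))) & ((1 & 1) & (1 & 1))) | (0 & 1))
(3) (1 & 1)  =[and_true →]=  1    ⊢ (((~ ((a & 1) | (1 ^ 1))) & (1 & (1 & 1))) | (0 & 1))
(4) (1 & 1)  =[and_true →]=  1    ⊢ (((~ ((a & 1) | (1 ^ 1))) & (1 & 1)) | (0 & 1))
(5) (1 & 1)  =[and_true →]=  1    ⊢ (((~ ((a & 1) | (1 ^ 1))) & 1) | (0 & 1))
(6) (1 ^ 1)  =[xor_self →]=  0    ⊢ (((~ ((a & 1) | 0)) & 1) | (0 & 1))
(7) ((~ ((a & 1) | 0)) & 1)  =[and_true →]=  (~ ((a & 1) | 0))    ⊢ ((~ ((a & 1) | 0)) | (0 & 1))
(8) (0 & 1)  =[and_true →]=  0    ⊢ ((~ ((a & 1) | 0)) | 0)
(9) ((a & 1) | 0)  =[or_false →]=  (a & 1)    ⊢ ((~ (a & 1)) | 0)
(10) (a & 1)  =[and_true →]=  a    ⊢ ((~ a) | 0)
(11) ((~ a) | 0)  =[or_false →]=  (~ a)    ⊢ cost 4, within 4

(~ a)   [cost 4]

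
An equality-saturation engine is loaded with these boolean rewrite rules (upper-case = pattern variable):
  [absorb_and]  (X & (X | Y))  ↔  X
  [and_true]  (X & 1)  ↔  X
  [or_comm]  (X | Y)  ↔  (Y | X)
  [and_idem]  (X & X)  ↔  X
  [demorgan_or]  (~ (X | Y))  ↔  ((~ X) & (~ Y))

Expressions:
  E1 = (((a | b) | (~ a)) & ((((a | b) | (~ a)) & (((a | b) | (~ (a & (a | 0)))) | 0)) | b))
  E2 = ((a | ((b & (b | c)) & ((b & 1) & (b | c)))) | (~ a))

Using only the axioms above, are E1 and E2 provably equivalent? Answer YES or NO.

(1) (a & (a | 0))  =[absorb_and →]=  a    ⊢ (((a | b) | (~ a)) & ((((a | b) | (~ a)) & (((a | b) | (~ a)) | 0)) | b))
(2) (((a | b) | (~ a)) & (((a | b) | (~ a)) | 0))  =[absorb_and →]=  ((a | b) | (~ a))    ⊢ (((a | b) | (~ a)) & (((a | b) | (~ a)) | b))
(3) (((a | b) | (~ a)) & (((a | b) | (~ a)) | b))  =[absorb_and →]=  ((a | b) | (~ a))
(4) b  =[absorb_and ←]=  (b & (b | c))    ⊢ ((a | (b & (b | c))) | (~ a))
(5) (b & (b | c))  =[and_idem ←]=  ((b & (b | c)) & (b & (b | c)))    ⊢ ((a | ((b & (b | c)) & (b & (b | c)))) | (~ a))
(6) b  =[and_true ←]=  (b & 1)    ⊢ E2

YES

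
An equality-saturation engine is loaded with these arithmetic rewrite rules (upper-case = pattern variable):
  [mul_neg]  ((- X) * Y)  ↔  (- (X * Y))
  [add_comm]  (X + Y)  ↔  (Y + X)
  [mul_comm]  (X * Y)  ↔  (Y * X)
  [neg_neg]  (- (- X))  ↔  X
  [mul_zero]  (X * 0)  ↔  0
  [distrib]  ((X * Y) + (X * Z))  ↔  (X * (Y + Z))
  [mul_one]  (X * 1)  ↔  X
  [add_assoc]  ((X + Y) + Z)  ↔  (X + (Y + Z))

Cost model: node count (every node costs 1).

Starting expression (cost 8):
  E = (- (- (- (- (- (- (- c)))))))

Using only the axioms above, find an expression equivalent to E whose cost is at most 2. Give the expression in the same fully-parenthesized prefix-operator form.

(1) (- (- (- (- (- c)))))  =[neg_neg →]=  (- (- (- c)))    ⊢ (- (- (- (- (- c)))))
(2) (- (- (- c)))  =[neg_neg →]=  (- c)    ⊢ (- (- (- c)))
(3) (- (- c))  =[neg_neg →]=  c    ⊢ cost 2, within 2

(- c)   [cost 2]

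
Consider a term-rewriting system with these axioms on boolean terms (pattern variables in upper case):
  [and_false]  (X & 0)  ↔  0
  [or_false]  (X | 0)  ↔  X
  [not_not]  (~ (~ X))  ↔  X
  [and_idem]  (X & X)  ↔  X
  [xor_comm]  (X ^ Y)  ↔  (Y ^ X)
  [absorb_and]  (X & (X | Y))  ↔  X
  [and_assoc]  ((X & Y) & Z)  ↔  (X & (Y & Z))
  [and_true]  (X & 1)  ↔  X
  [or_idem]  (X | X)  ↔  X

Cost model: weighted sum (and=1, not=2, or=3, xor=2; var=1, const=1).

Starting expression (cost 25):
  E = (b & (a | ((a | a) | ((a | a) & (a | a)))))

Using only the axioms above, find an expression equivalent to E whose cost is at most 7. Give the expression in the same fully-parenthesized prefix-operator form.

step 1: and_idem (→) rewrites ((a | a) & (a | a)) into (a | a), now (b & (a | ((a | a) | (a | a))))
step 2: or_idem (→) rewrites ((a | a) | (a | a)) into (a | a), now (b & (a | (a | a)))
step 3: or_idem (→) rewrites (a | a) into a, reaching cost 7 (bound 7)

(b & (a | a))   [cost 7]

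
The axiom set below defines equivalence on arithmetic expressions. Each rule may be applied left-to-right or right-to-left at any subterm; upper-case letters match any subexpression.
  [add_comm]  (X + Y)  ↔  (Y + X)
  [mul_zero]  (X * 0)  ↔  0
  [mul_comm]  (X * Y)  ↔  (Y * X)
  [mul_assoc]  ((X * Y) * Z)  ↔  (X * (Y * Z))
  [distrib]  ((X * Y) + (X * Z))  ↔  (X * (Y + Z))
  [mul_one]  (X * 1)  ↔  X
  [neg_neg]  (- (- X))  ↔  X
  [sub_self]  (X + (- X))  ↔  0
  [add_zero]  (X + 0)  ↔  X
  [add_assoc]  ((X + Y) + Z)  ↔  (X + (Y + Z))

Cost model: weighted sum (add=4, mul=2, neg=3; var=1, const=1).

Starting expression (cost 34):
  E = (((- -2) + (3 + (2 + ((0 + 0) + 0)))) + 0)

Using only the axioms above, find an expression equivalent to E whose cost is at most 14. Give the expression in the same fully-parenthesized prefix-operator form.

((- -2) + (3 + 2))   [cost 14]

(1) (((- -2) + (3 + (2 + ((0 + 0) + 0)))) + 0)  =[add_zero →]=  ((- -2) + (3 + (2 + ((0 + 0) + 0))))
(2) (0 + 0)  =[add_zero →]=  0    ⊢ ((- -2) + (3 + (2 + (0 + 0))))
(3) (0 + 0)  =[add_zero →]=  0    ⊢ ((- -2) + (3 + (2 + 0)))
(4) (2 + 0)  =[add_zero →]=  2    ⊢ cost 14, within 14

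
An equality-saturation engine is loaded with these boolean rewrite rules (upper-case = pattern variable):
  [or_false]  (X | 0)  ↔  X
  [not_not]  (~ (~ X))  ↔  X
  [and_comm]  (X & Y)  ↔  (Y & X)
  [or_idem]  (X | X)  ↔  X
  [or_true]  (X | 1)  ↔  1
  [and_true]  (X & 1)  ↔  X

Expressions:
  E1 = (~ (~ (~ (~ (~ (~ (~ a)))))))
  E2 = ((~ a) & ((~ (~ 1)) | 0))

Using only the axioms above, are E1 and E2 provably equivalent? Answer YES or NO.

step 1: not_not (→) rewrites (~ (~ (~ (~ (~ a))))) into (~ (~ (~ a))), now (~ (~ (~ (~ (~ a)))))
step 2: not_not (→) rewrites (~ (~ (~ a))) into (~ a), now (~ (~ (~ a)))
step 3: not_not (→) rewrites (~ (~ a)) into a, now (~ a)
step 4: and_true (←) rewrites (~ a) into ((~ a) & 1)
step 5: or_false (←) rewrites 1 into (1 | 0), now ((~ a) & (1 | 0))
step 6: not_not (←) rewrites 1 into (~ (~ 1)), which is E2

YES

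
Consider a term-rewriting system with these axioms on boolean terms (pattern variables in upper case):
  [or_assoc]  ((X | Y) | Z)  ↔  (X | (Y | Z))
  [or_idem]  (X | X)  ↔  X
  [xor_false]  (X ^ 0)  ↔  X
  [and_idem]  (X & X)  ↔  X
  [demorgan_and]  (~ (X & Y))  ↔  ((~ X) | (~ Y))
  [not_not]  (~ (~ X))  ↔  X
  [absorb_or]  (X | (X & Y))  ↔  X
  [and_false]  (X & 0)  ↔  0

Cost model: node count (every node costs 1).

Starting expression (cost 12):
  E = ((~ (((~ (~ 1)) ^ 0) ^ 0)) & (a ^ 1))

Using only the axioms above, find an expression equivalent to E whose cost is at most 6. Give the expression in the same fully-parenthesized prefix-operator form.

((~ 1) & (a ^ 1))   [cost 6]

(1) (((~ (~ 1)) ^ 0) ^ 0)  =[xor_false →]=  ((~ (~ 1)) ^ 0)    ⊢ ((~ ((~ (~ 1)) ^ 0)) & (a ^ 1))
(2) (~ (~ 1))  =[not_not →]=  1    ⊢ ((~ (1 ^ 0)) & (a ^ 1))
(3) (1 ^ 0)  =[xor_false →]=  1    ⊢ cost 6, within 6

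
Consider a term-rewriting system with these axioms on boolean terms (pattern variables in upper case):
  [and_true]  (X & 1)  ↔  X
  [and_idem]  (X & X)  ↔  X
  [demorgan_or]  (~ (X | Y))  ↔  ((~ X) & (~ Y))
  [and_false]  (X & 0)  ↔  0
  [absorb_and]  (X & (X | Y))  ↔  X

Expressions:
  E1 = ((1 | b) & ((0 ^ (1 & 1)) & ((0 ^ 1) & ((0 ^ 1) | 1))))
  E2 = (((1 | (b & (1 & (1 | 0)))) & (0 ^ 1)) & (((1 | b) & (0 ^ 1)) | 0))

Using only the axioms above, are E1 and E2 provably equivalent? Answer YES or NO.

YES

(1) (1 & 1)  =[and_idem →]=  1    ⊢ ((1 | b) & ((0 ^ 1) & ((0 ^ 1) & ((0 ^ 1) | 1))))
(2) ((0 ^ 1) & ((0 ^ 1) | 1))  =[absorb_and →]=  (0 ^ 1)    ⊢ ((1 | b) & ((0 ^ 1) & (0 ^ 1)))
(3) ((0 ^ 1) & (0 ^ 1))  =[and_idem →]=  (0 ^ 1)    ⊢ ((1 | b) & (0 ^ 1))
(4) ((1 | b) & (0 ^ 1))  =[absorb_and ←]=  (((1 | b) & (0 ^ 1)) & (((1 | b) & (0 ^ 1)) | 0))
(5) b  =[and_true ←]=  (b & 1)    ⊢ (((1 | (b & 1)) & (0 ^ 1)) & (((1 | b) & (0 ^ 1)) | 0))
(6) 1  =[absorb_and ←]=  (1 & (1 | 0))    ⊢ E2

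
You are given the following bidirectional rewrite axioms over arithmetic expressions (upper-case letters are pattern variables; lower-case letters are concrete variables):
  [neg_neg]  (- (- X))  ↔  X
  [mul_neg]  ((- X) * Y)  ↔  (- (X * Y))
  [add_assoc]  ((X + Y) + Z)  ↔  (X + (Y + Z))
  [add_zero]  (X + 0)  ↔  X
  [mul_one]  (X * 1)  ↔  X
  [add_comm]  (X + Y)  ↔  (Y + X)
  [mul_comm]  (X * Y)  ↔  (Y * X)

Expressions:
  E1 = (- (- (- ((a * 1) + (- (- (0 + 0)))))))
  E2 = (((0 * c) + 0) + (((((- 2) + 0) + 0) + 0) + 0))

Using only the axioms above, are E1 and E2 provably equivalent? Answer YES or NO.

Every axiom is a valid identity, so a rewrite proof would force E1 and E2 to agree under every assignment.
At a=0, c=0: E1 = 0 but E2 = -2; they differ, so no derivation exists.

NO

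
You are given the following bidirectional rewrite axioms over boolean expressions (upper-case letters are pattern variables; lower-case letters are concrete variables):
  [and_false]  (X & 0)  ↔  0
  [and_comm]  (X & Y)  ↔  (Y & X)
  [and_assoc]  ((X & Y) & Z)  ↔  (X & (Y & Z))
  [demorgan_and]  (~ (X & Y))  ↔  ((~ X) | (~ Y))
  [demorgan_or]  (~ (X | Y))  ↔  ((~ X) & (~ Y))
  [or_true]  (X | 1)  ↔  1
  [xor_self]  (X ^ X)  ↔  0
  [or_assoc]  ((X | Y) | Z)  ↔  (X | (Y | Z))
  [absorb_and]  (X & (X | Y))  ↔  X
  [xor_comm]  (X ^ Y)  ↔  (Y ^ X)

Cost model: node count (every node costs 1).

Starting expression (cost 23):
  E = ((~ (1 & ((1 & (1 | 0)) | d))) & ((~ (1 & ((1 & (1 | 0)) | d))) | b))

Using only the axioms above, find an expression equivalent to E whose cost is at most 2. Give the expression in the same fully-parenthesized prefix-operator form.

(~ 1)   [cost 2]

1. [absorb_and →] ((~ (1 & ((1 & (1 | 0)) | d))) & ((~ (1 & ((1 & (1 | 0)) | d))) | b))  →  (~ (1 & ((1 & (1 | 0)) | d)))
2. [absorb_and →] (1 & (1 | 0))  →  1;  E = (~ (1 & (1 | d)))
3. [absorb_and →] (1 & (1 | d))  →  1;  cost 2 ≤ 2, done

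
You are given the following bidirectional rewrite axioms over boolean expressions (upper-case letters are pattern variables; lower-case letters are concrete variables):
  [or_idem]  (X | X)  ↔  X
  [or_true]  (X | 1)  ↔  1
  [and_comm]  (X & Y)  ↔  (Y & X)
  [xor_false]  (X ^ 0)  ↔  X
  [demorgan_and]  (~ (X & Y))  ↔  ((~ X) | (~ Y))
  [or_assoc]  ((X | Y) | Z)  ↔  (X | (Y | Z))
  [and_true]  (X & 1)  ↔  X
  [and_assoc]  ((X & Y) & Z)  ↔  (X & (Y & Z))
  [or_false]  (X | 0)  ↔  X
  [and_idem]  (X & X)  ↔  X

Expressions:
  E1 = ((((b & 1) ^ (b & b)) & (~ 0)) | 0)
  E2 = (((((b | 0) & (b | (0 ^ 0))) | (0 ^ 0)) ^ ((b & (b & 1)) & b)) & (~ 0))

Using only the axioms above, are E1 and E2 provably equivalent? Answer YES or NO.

1. [and_true →] (b & 1)  →  b;  E1 = (((b ^ (b & b)) & (~ 0)) | 0)
2. [and_idem →] (b & b)  →  b;  E1 = (((b ^ b) & (~ 0)) | 0)
3. [or_false →] (((b ^ b) & (~ 0)) | 0)  →  ((b ^ b) & (~ 0))
4. [and_comm →] ((b ^ b) & (~ 0))  →  ((~ 0) & (b ^ b))
5. [or_false ←] b  →  (b | 0);  E1 = ((~ 0) & ((b | 0) ^ b))
6. [and_idem ←] b  →  (b & b);  E1 = ((~ 0) & ((b | 0) ^ (b & b)))
7. [and_idem ←] b  →  (b & b);  E1 = ((~ 0) & ((b | 0) ^ ((b & b) & b)))
8. [and_idem ←] (b | 0)  →  ((b | 0) & (b | 0));  E1 = ((~ 0) & (((b | 0) & (b | 0)) ^ ((b & b) & b)))
9. [and_comm →] ((~ 0) & (((b | 0) & (b | 0)) ^ ((b & b) & b)))  →  ((((b | 0) & (b | 0)) ^ ((b & b) & b)) & (~ 0))
10. [or_false ←] ((b | 0) & (b | 0))  →  (((b | 0) & (b | 0)) | 0);  E1 = (((((b | 0) & (b | 0)) | 0) ^ ((b & b) & b)) & (~ 0))
11. [xor_false ←] 0  →  (0 ^ 0);  E1 = (((((b | 0) & (b | 0)) | (0 ^ 0)) ^ ((b & b) & b)) & (~ 0))
12. [and_true ←] b  →  (b & 1);  E1 = (((((b | 0) & (b | 0)) | (0 ^ 0)) ^ ((b & (b & 1)) & b)) & (~ 0))
13. [xor_false ←] 0  →  (0 ^ 0);  this is E2

YES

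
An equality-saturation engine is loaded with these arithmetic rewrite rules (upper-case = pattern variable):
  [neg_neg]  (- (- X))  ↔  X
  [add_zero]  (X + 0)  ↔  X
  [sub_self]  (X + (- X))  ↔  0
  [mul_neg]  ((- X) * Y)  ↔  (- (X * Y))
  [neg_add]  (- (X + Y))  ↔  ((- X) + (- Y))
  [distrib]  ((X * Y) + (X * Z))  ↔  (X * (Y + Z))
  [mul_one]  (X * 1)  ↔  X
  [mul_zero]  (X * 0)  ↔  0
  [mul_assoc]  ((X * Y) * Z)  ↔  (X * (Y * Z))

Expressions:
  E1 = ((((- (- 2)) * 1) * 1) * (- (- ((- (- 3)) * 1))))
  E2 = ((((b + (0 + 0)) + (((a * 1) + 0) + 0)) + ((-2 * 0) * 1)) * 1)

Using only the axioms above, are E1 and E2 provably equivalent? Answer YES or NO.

All listed rules preserve value, hence provable equivalence implies equal values everywhere; look for a separating assignment.
a=0, b=0 gives E1 ↦ 6, E2 ↦ 0; values differ ⇒ not provably equivalent.

NO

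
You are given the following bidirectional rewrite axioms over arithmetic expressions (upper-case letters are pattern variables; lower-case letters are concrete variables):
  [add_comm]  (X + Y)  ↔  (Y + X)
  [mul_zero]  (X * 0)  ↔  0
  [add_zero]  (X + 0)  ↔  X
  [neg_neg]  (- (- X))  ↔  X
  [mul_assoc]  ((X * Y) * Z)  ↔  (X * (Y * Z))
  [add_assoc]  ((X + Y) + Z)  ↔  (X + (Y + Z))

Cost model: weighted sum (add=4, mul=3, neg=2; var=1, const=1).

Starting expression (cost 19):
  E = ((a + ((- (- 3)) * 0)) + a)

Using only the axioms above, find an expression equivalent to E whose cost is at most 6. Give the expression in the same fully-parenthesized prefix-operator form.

(a + a)   [cost 6]

step 1: neg_neg (→) rewrites (- (- 3)) into 3, now ((a + (3 * 0)) + a)
step 2: mul_zero (→) rewrites (3 * 0) into 0, now ((a + 0) + a)
step 3: add_zero (→) rewrites (a + 0) into a, reaching cost 6 (bound 6)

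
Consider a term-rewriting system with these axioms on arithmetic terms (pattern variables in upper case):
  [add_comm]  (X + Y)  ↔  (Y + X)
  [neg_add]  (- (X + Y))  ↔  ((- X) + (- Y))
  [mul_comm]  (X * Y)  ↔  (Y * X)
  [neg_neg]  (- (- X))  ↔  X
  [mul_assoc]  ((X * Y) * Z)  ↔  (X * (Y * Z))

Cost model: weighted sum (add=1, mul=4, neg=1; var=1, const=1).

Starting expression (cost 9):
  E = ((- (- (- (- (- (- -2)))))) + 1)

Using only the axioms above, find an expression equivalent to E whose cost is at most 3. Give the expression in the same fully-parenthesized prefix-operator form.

(-2 + 1)   [cost 3]

step 1: neg_neg (→) rewrites (- (- -2)) into -2, now ((- (- (- (- -2)))) + 1)
step 2: neg_neg (→) rewrites (- (- (- (- -2)))) into (- (- -2)), now ((- (- -2)) + 1)
step 3: neg_neg (→) rewrites (- (- -2)) into -2, reaching cost 3 (bound 3)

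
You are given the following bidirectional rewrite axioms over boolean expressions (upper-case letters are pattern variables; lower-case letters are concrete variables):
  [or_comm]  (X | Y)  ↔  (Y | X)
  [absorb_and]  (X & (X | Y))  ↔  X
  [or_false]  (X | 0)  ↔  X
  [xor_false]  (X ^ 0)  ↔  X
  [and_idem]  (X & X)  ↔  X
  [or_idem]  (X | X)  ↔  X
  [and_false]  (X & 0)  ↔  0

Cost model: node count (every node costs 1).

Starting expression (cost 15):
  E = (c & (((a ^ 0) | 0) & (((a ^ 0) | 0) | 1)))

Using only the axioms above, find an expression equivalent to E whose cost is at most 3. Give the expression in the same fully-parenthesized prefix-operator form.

1. [absorb_and →] (((a ^ 0) | 0) & (((a ^ 0) | 0) | 1))  →  ((a ^ 0) | 0);  E = (c & ((a ^ 0) | 0))
2. [or_false →] ((a ^ 0) | 0)  →  (a ^ 0);  E = (c & (a ^ 0))
3. [xor_false →] (a ^ 0)  →  a;  cost 3 ≤ 3, done

(c & a)   [cost 3]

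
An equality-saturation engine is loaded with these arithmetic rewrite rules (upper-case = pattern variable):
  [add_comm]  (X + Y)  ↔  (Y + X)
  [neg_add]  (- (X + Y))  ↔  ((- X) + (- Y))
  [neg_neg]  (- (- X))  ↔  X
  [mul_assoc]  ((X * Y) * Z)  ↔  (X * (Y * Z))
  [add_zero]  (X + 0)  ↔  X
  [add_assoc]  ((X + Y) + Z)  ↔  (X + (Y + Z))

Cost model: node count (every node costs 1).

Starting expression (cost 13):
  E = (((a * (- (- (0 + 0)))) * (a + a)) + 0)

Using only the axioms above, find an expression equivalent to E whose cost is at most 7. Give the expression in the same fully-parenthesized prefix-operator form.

((a * 0) * (a + a))   [cost 7]

step 1: add_zero (→) rewrites (0 + 0) into 0, now (((a * (- (- 0))) * (a + a)) + 0)
step 2: neg_neg (→) rewrites (- (- 0)) into 0, now (((a * 0) * (a + a)) + 0)
step 3: add_zero (→) rewrites (((a * 0) * (a + a)) + 0) into ((a * 0) * (a + a)), reaching cost 7 (bound 7)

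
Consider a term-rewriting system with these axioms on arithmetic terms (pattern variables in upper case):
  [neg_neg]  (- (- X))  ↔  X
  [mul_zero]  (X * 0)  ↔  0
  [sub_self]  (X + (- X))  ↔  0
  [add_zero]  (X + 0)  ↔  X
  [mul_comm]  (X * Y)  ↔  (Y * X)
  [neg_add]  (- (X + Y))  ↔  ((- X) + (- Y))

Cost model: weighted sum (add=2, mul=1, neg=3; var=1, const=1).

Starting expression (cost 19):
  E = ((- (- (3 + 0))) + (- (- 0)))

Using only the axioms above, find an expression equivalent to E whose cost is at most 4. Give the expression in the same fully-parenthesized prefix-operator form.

(3 + 0)   [cost 4]

(1) (- (- 0))  =[neg_neg →]=  0    ⊢ ((- (- (3 + 0))) + 0)
(2) (- (- (3 + 0)))  =[neg_neg →]=  (3 + 0)    ⊢ ((3 + 0) + 0)
(3) (3 + 0)  =[add_zero →]=  3    ⊢ cost 4, within 4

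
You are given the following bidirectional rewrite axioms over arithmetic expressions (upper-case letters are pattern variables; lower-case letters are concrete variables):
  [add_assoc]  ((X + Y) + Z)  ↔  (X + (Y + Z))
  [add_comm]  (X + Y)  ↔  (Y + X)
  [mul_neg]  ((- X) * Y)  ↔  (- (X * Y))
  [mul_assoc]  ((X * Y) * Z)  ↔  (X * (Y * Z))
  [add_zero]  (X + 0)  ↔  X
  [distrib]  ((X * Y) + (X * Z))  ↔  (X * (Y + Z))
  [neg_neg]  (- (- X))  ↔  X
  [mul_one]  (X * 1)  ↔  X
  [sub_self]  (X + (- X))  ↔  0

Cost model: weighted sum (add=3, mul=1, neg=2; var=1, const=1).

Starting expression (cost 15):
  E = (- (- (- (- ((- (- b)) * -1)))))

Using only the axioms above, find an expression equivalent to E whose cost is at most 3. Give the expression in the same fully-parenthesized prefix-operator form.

(b * -1)   [cost 3]

1. [neg_neg →] (- (- b))  →  b;  E = (- (- (- (- (b * -1)))))
2. [neg_neg →] (- (- (- (b * -1))))  →  (- (b * -1));  E = (- (- (b * -1)))
3. [neg_neg →] (- (- (b * -1)))  →  (b * -1);  cost 3 ≤ 3, done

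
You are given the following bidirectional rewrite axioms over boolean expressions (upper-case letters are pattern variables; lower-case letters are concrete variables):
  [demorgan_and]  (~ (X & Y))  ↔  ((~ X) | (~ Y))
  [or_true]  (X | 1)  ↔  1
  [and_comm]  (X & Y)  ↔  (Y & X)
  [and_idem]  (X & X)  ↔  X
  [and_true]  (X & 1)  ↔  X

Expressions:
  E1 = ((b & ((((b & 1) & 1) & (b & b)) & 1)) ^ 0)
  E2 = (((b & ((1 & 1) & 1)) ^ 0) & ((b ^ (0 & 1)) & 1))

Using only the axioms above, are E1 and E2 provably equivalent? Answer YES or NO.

YES

step 1: and_true (→) rewrites ((((b & 1) & 1) & (b & b)) & 1) into (((b & 1) & 1) & (b & b)), now ((b & (((b & 1) & 1) & (b & b))) ^ 0)
step 2: and_idem (→) rewrites (b & b) into b, now ((b & (((b & 1) & 1) & b)) ^ 0)
step 3: and_true (→) rewrites ((b & 1) & 1) into (b & 1), now ((b & ((b & 1) & b)) ^ 0)
step 4: and_true (→) rewrites (b & 1) into b, now ((b & (b & b)) ^ 0)
step 5: and_idem (→) rewrites (b & b) into b, now ((b & b) ^ 0)
step 6: and_idem (→) rewrites (b & b) into b, now (b ^ 0)
step 7: and_idem (←) rewrites (b ^ 0) into ((b ^ 0) & (b ^ 0))
step 8: and_true (←) rewrites (b ^ 0) into ((b ^ 0) & 1), now ((b ^ 0) & ((b ^ 0) & 1))
step 9: and_true (←) rewrites b into (b & 1), now (((b & 1) ^ 0) & ((b ^ 0) & 1))
step 10: and_idem (←) rewrites 1 into (1 & 1), now (((b & (1 & 1)) ^ 0) & ((b ^ 0) & 1))
step 11: and_true (←) rewrites 0 into (0 & 1), now (((b & (1 & 1)) ^ 0) & ((b ^ (0 & 1)) & 1))
step 12: and_true (←) rewrites (1 & 1) into ((1 & 1) & 1), which is E2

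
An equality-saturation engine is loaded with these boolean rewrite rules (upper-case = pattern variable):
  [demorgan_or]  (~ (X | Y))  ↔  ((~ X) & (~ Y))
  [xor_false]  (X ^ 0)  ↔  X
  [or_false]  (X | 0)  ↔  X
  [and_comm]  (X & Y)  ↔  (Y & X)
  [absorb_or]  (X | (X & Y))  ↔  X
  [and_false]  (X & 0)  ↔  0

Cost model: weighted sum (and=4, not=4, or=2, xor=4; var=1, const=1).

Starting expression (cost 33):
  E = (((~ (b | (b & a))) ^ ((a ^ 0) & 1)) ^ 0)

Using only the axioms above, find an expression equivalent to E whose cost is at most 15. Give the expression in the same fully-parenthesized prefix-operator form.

1. [xor_false →] (((~ (b | (b & a))) ^ ((a ^ 0) & 1)) ^ 0)  →  ((~ (b | (b & a))) ^ ((a ^ 0) & 1))
2. [absorb_or →] (b | (b & a))  →  b;  E = ((~ b) ^ ((a ^ 0) & 1))
3. [xor_false →] (a ^ 0)  →  a;  cost 15 ≤ 15, done

((~ b) ^ (a & 1))   [cost 15]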